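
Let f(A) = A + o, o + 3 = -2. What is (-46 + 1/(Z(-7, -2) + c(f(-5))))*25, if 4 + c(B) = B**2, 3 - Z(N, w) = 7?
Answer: -105775/92 ≈ -1149.7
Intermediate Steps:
o = -5 (o = -3 - 2 = -5)
f(A) = -5 + A (f(A) = A - 5 = -5 + A)
Z(N, w) = -4 (Z(N, w) = 3 - 1*7 = 3 - 7 = -4)
c(B) = -4 + B**2
(-46 + 1/(Z(-7, -2) + c(f(-5))))*25 = (-46 + 1/(-4 + (-4 + (-5 - 5)**2)))*25 = (-46 + 1/(-4 + (-4 + (-10)**2)))*25 = (-46 + 1/(-4 + (-4 + 100)))*25 = (-46 + 1/(-4 + 96))*25 = (-46 + 1/92)*25 = -4231/92*25 = -105775/92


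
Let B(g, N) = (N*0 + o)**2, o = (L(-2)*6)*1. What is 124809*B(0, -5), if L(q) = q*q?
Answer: 71889984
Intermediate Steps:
L(q) = q**2
o = 24 (o = ((-2)**2*6)*1 = (4*6)*1 = 24*1 = 24)
B(g, N) = 576 (B(g, N) = (N*0 + 24)**2 = (0 + 24)**2 = 24**2 = 576)
124809*B(0, -5) = 124809*576 = 71889984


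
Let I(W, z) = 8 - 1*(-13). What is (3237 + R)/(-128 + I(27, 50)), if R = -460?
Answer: -2777/107 ≈ -25.953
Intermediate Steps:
I(W, z) = 21 (I(W, z) = 8 + 13 = 21)
(3237 + R)/(-128 + I(27, 50)) = (3237 - 460)/(-128 + 21) = 2777/(-107) = 2777*(-1/107) = -2777/107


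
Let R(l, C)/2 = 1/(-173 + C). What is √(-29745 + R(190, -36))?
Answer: I*√1299291763/209 ≈ 172.47*I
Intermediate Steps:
R(l, C) = 2/(-173 + C)
√(-29745 + R(190, -36)) = √(-29745 + 2/(-173 - 36)) = √(-29745 + 2/(-209)) = √(-29745 + 2*(-1/209)) = √(-29745 - 2/209) = √(-6216707/209) = I*√1299291763/209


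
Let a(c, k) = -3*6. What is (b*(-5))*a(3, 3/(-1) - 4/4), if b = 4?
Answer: 360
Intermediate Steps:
a(c, k) = -18
(b*(-5))*a(3, 3/(-1) - 4/4) = (4*(-5))*(-18) = -20*(-18) = 360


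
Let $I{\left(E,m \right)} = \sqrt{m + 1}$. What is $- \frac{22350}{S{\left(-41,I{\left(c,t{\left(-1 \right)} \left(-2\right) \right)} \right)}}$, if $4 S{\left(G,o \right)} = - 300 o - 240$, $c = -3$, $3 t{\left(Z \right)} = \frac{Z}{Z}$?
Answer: $\frac{17880}{23} - \frac{7450 \sqrt{3}}{23} \approx 216.36$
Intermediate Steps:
$t{\left(Z \right)} = \frac{1}{3}$ ($t{\left(Z \right)} = \frac{Z \frac{1}{Z}}{3} = \frac{1}{3} \cdot 1 = \frac{1}{3}$)
$I{\left(E,m \right)} = \sqrt{1 + m}$
$S{\left(G,o \right)} = -60 - 75 o$ ($S{\left(G,o \right)} = \frac{- 300 o - 240}{4} = \frac{-240 - 300 o}{4} = -60 - 75 o$)
$- \frac{22350}{S{\left(-41,I{\left(c,t{\left(-1 \right)} \left(-2\right) \right)} \right)}} = - \frac{22350}{-60 - 75 \sqrt{1 + \frac{1}{3} \left(-2\right)}} = - \frac{22350}{-60 - 75 \sqrt{1 - \frac{2}{3}}} = - \frac{22350}{-60 - \frac{75}{\sqrt{3}}} = - \frac{22350}{-60 - 75 \frac{\sqrt{3}}{3}} = - \frac{22350}{-60 - 25 \sqrt{3}}$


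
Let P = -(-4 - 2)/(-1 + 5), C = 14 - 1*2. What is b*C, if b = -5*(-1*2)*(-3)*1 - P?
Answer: -378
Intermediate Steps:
C = 12 (C = 14 - 2 = 12)
P = 3/2 (P = -(-6)/4 = -1*(-3/2) = 3/2 ≈ 1.5000)
b = -63/2 (b = -5*(-1*2)*(-3)*1 - 1*3/2 = -(-10)*(-3)*1 - 3/2 = -5*6*1 - 3/2 = -30*1 - 3/2 = -30 - 3/2 = -63/2 ≈ -31.500)
b*C = -63/2*12 = -378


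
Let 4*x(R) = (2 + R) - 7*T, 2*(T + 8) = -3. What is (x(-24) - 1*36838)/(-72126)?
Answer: 32735/64112 ≈ 0.51059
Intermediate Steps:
T = -19/2 (T = -8 + (½)*(-3) = -8 - 3/2 = -19/2 ≈ -9.5000)
x(R) = 137/8 + R/4 (x(R) = ((2 + R) - 7*(-19/2))/4 = ((2 + R) + 133/2)/4 = (137/2 + R)/4 = 137/8 + R/4)
(x(-24) - 1*36838)/(-72126) = ((137/8 + (¼)*(-24)) - 1*36838)/(-72126) = ((137/8 - 6) - 36838)*(-1/72126) = (89/8 - 36838)*(-1/72126) = -294615/8*(-1/72126) = 32735/64112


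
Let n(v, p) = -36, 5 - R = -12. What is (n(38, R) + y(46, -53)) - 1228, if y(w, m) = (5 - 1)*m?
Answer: -1476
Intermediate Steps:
y(w, m) = 4*m
R = 17 (R = 5 - 1*(-12) = 5 + 12 = 17)
(n(38, R) + y(46, -53)) - 1228 = (-36 + 4*(-53)) - 1228 = (-36 - 212) - 1228 = -248 - 1228 = -1476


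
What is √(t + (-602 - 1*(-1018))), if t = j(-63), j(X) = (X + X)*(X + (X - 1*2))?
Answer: 4*√1034 ≈ 128.62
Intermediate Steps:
j(X) = 2*X*(-2 + 2*X) (j(X) = (2*X)*(X + (X - 2)) = (2*X)*(X + (-2 + X)) = (2*X)*(-2 + 2*X) = 2*X*(-2 + 2*X))
t = 16128 (t = 4*(-63)*(-1 - 63) = 4*(-63)*(-64) = 16128)
√(t + (-602 - 1*(-1018))) = √(16128 + (-602 - 1*(-1018))) = √(16128 + (-602 + 1018)) = √(16128 + 416) = √16544 = 4*√1034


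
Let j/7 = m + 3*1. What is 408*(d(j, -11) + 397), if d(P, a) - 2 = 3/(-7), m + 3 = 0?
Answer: 1138320/7 ≈ 1.6262e+5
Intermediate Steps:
m = -3 (m = -3 + 0 = -3)
j = 0 (j = 7*(-3 + 3*1) = 7*(-3 + 3) = 7*0 = 0)
d(P, a) = 11/7 (d(P, a) = 2 + 3/(-7) = 2 + 3*(-1/7) = 2 - 3/7 = 11/7)
408*(d(j, -11) + 397) = 408*(11/7 + 397) = 408*(2790/7) = 1138320/7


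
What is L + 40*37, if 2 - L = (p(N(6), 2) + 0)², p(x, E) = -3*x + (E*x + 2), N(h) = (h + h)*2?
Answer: 998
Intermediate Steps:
N(h) = 4*h (N(h) = (2*h)*2 = 4*h)
p(x, E) = 2 - 3*x + E*x (p(x, E) = -3*x + (2 + E*x) = 2 - 3*x + E*x)
L = -482 (L = 2 - ((2 - 12*6 + 2*(4*6)) + 0)² = 2 - ((2 - 3*24 + 2*24) + 0)² = 2 - ((2 - 72 + 48) + 0)² = 2 - (-22 + 0)² = 2 - 1*(-22)² = 2 - 1*484 = 2 - 484 = -482)
L + 40*37 = -482 + 40*37 = -482 + 1480 = 998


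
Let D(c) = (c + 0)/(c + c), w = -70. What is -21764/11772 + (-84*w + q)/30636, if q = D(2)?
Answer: -33196481/20035944 ≈ -1.6568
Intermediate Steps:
D(c) = 1/2 (D(c) = c/((2*c)) = c*(1/(2*c)) = 1/2)
q = 1/2 ≈ 0.50000
-21764/11772 + (-84*w + q)/30636 = -21764/11772 + (-84*(-70) + 1/2)/30636 = -21764*1/11772 + (5880 + 1/2)*(1/30636) = -5441/2943 + (11761/2)*(1/30636) = -5441/2943 + 11761/61272 = -33196481/20035944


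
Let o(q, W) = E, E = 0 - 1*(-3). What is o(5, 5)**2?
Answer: 9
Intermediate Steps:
E = 3 (E = 0 + 3 = 3)
o(q, W) = 3
o(5, 5)**2 = 3**2 = 9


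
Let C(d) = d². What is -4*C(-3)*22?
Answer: -792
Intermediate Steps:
-4*C(-3)*22 = -4*(-3)²*22 = -4*9*22 = -36*22 = -792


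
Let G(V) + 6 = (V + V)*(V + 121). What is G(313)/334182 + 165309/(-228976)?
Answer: 3482224745/38259828816 ≈ 0.091015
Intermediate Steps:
G(V) = -6 + 2*V*(121 + V) (G(V) = -6 + (V + V)*(V + 121) = -6 + (2*V)*(121 + V) = -6 + 2*V*(121 + V))
G(313)/334182 + 165309/(-228976) = (-6 + 2*313² + 242*313)/334182 + 165309/(-228976) = (-6 + 2*97969 + 75746)*(1/334182) + 165309*(-1/228976) = (-6 + 195938 + 75746)*(1/334182) - 165309/228976 = 271678*(1/334182) - 165309/228976 = 135839/167091 - 165309/228976 = 3482224745/38259828816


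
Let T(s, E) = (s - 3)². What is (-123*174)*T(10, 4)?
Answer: -1048698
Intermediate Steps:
T(s, E) = (-3 + s)²
(-123*174)*T(10, 4) = (-123*174)*(-3 + 10)² = -21402*7² = -21402*49 = -1048698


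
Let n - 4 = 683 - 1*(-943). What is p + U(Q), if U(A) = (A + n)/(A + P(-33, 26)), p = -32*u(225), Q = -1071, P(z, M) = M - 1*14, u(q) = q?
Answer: -7625359/1059 ≈ -7200.5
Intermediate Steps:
n = 1630 (n = 4 + (683 - 1*(-943)) = 4 + (683 + 943) = 4 + 1626 = 1630)
P(z, M) = -14 + M (P(z, M) = M - 14 = -14 + M)
p = -7200 (p = -32*225 = -7200)
U(A) = (1630 + A)/(12 + A) (U(A) = (A + 1630)/(A + (-14 + 26)) = (1630 + A)/(A + 12) = (1630 + A)/(12 + A))
p + U(Q) = -7200 + (1630 - 1071)/(12 - 1071) = -7200 + 559/(-1059) = -7200 - 1/1059*559 = -7200 - 559/1059 = -7625359/1059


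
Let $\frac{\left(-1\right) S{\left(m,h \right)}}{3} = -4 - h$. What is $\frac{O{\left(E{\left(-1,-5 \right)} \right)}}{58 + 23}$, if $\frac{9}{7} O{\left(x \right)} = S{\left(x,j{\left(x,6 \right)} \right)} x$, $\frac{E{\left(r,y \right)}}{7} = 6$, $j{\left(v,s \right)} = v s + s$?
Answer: $\frac{25676}{81} \approx 316.99$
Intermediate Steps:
$j{\left(v,s \right)} = s + s v$ ($j{\left(v,s \right)} = s v + s = s + s v$)
$E{\left(r,y \right)} = 42$ ($E{\left(r,y \right)} = 7 \cdot 6 = 42$)
$S{\left(m,h \right)} = 12 + 3 h$ ($S{\left(m,h \right)} = - 3 \left(-4 - h\right) = 12 + 3 h$)
$O{\left(x \right)} = \frac{7 x \left(30 + 18 x\right)}{9}$ ($O{\left(x \right)} = \frac{7 \left(12 + 3 \cdot 6 \left(1 + x\right)\right) x}{9} = \frac{7 \left(12 + 3 \left(6 + 6 x\right)\right) x}{9} = \frac{7 \left(12 + \left(18 + 18 x\right)\right) x}{9} = \frac{7 \left(30 + 18 x\right) x}{9} = \frac{7 x \left(30 + 18 x\right)}{9}$)
$\frac{O{\left(E{\left(-1,-5 \right)} \right)}}{58 + 23} = \frac{\frac{14}{3} \cdot 42 \left(5 + 3 \cdot 42\right)}{58 + 23} = \frac{\frac{14}{3} \cdot 42 \left(5 + 126\right)}{81} = \frac{14}{3} \cdot 42 \cdot 131 \cdot \frac{1}{81} = 25676 \cdot \frac{1}{81} = \frac{25676}{81}$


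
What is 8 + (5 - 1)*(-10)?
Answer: -32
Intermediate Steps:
8 + (5 - 1)*(-10) = 8 + 4*(-10) = 8 - 40 = -32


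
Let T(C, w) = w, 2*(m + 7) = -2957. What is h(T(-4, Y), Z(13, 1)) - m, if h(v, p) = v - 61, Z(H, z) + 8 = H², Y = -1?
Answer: 2847/2 ≈ 1423.5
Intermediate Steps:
m = -2971/2 (m = -7 + (½)*(-2957) = -7 - 2957/2 = -2971/2 ≈ -1485.5)
Z(H, z) = -8 + H²
h(v, p) = -61 + v
h(T(-4, Y), Z(13, 1)) - m = (-61 - 1) - 1*(-2971/2) = -62 + 2971/2 = 2847/2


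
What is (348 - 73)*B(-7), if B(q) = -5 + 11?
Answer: 1650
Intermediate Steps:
B(q) = 6
(348 - 73)*B(-7) = (348 - 73)*6 = 275*6 = 1650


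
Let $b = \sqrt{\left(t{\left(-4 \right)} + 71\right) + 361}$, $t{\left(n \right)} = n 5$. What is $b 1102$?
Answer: $2204 \sqrt{103} \approx 22368.0$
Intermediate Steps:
$t{\left(n \right)} = 5 n$
$b = 2 \sqrt{103}$ ($b = \sqrt{\left(5 \left(-4\right) + 71\right) + 361} = \sqrt{\left(-20 + 71\right) + 361} = \sqrt{51 + 361} = \sqrt{412} = 2 \sqrt{103} \approx 20.298$)
$b 1102 = 2 \sqrt{103} \cdot 1102 = 2204 \sqrt{103}$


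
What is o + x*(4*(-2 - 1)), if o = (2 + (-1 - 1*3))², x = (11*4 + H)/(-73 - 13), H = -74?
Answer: -8/43 ≈ -0.18605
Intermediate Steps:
x = 15/43 (x = (11*4 - 74)/(-73 - 13) = (44 - 74)/(-86) = -30*(-1/86) = 15/43 ≈ 0.34884)
o = 4 (o = (2 + (-1 - 3))² = (2 - 4)² = (-2)² = 4)
o + x*(4*(-2 - 1)) = 4 + 15*(4*(-2 - 1))/43 = 4 + 15*(4*(-3))/43 = 4 + (15/43)*(-12) = 4 - 180/43 = -8/43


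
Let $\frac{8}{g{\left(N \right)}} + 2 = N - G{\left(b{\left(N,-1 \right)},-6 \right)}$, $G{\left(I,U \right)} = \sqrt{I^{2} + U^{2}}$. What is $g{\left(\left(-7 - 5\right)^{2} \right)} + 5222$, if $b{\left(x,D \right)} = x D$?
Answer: $\frac{198365}{38} - \frac{3 \sqrt{577}}{38} \approx 5218.2$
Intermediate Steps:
$b{\left(x,D \right)} = D x$
$g{\left(N \right)} = \frac{8}{-2 + N - \sqrt{36 + N^{2}}}$ ($g{\left(N \right)} = \frac{8}{-2 + \left(N - \sqrt{\left(- N\right)^{2} + \left(-6\right)^{2}}\right)} = \frac{8}{-2 + \left(N - \sqrt{N^{2} + 36}\right)} = \frac{8}{-2 + \left(N - \sqrt{36 + N^{2}}\right)} = \frac{8}{-2 + N - \sqrt{36 + N^{2}}}$)
$g{\left(\left(-7 - 5\right)^{2} \right)} + 5222 = \frac{8}{-2 + \left(-7 - 5\right)^{2} - \sqrt{36 + \left(\left(-7 - 5\right)^{2}\right)^{2}}} + 5222 = \frac{8}{-2 + \left(-12\right)^{2} - \sqrt{36 + \left(\left(-12\right)^{2}\right)^{2}}} + 5222 = \frac{8}{-2 + 144 - \sqrt{36 + 144^{2}}} + 5222 = \frac{8}{-2 + 144 - \sqrt{36 + 20736}} + 5222 = \frac{8}{-2 + 144 - \sqrt{20772}} + 5222 = \frac{8}{-2 + 144 - 6 \sqrt{577}} + 5222 = \frac{8}{142 - 6 \sqrt{577}} + 5222 = 5222 + \frac{8}{142 - 6 \sqrt{577}}$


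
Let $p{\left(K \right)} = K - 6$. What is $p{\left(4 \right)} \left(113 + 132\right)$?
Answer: $-490$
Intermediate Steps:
$p{\left(K \right)} = -6 + K$ ($p{\left(K \right)} = K - 6 = -6 + K$)
$p{\left(4 \right)} \left(113 + 132\right) = \left(-6 + 4\right) \left(113 + 132\right) = \left(-2\right) 245 = -490$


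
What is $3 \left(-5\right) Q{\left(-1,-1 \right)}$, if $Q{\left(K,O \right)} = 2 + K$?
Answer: $-15$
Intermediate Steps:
$3 \left(-5\right) Q{\left(-1,-1 \right)} = 3 \left(-5\right) \left(2 - 1\right) = \left(-15\right) 1 = -15$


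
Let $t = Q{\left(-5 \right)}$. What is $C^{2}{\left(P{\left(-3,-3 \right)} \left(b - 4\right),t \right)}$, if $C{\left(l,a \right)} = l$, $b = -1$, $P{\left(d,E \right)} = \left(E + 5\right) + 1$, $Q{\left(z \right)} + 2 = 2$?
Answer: $225$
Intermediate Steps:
$Q{\left(z \right)} = 0$ ($Q{\left(z \right)} = -2 + 2 = 0$)
$P{\left(d,E \right)} = 6 + E$ ($P{\left(d,E \right)} = \left(5 + E\right) + 1 = 6 + E$)
$t = 0$
$C^{2}{\left(P{\left(-3,-3 \right)} \left(b - 4\right),t \right)} = \left(\left(6 - 3\right) \left(-1 - 4\right)\right)^{2} = \left(3 \left(-5\right)\right)^{2} = \left(-15\right)^{2} = 225$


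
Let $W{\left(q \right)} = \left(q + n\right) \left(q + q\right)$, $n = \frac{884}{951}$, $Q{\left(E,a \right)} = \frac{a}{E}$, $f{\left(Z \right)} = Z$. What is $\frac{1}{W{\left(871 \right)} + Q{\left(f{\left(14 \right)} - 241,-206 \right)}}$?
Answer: $\frac{215877}{327896045876} \approx 6.5837 \cdot 10^{-7}$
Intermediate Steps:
$n = \frac{884}{951}$ ($n = 884 \cdot \frac{1}{951} = \frac{884}{951} \approx 0.92955$)
$W{\left(q \right)} = 2 q \left(\frac{884}{951} + q\right)$ ($W{\left(q \right)} = \left(q + \frac{884}{951}\right) \left(q + q\right) = \left(\frac{884}{951} + q\right) 2 q = 2 q \left(\frac{884}{951} + q\right)$)
$\frac{1}{W{\left(871 \right)} + Q{\left(f{\left(14 \right)} - 241,-206 \right)}} = \frac{1}{\frac{2}{951} \cdot 871 \left(884 + 951 \cdot 871\right) - \frac{206}{14 - 241}} = \frac{1}{\frac{2}{951} \cdot 871 \left(884 + 828321\right) - \frac{206}{14 - 241}} = \frac{1}{\frac{2}{951} \cdot 871 \cdot 829205 - \frac{206}{-227}} = \frac{1}{\frac{1444475110}{951} - - \frac{206}{227}} = \frac{1}{\frac{1444475110}{951} + \frac{206}{227}} = \frac{1}{\frac{327896045876}{215877}} = \frac{215877}{327896045876}$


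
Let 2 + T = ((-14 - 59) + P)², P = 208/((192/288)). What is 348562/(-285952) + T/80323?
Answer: -5832126619/11484261248 ≈ -0.50784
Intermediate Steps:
P = 312 (P = 208/((192*(1/288))) = 208/(⅔) = 208*(3/2) = 312)
T = 57119 (T = -2 + ((-14 - 59) + 312)² = -2 + (-73 + 312)² = -2 + 239² = -2 + 57121 = 57119)
348562/(-285952) + T/80323 = 348562/(-285952) + 57119/80323 = 348562*(-1/285952) + 57119*(1/80323) = -174281/142976 + 57119/80323 = -5832126619/11484261248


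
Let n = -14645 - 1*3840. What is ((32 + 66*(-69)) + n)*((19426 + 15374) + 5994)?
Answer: -938547558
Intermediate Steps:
n = -18485 (n = -14645 - 3840 = -18485)
((32 + 66*(-69)) + n)*((19426 + 15374) + 5994) = ((32 + 66*(-69)) - 18485)*((19426 + 15374) + 5994) = ((32 - 4554) - 18485)*(34800 + 5994) = (-4522 - 18485)*40794 = -23007*40794 = -938547558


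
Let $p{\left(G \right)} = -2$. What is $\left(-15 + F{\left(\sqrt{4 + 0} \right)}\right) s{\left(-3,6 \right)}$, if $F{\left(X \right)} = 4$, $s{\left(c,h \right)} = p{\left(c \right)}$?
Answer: $22$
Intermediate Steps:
$s{\left(c,h \right)} = -2$
$\left(-15 + F{\left(\sqrt{4 + 0} \right)}\right) s{\left(-3,6 \right)} = \left(-15 + 4\right) \left(-2\right) = \left(-11\right) \left(-2\right) = 22$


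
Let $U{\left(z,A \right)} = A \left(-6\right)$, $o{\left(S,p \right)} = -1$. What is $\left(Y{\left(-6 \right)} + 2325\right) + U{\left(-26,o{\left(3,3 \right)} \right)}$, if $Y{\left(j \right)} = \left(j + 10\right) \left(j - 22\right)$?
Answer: $2219$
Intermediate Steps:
$U{\left(z,A \right)} = - 6 A$
$Y{\left(j \right)} = \left(-22 + j\right) \left(10 + j\right)$ ($Y{\left(j \right)} = \left(10 + j\right) \left(-22 + j\right) = \left(-22 + j\right) \left(10 + j\right)$)
$\left(Y{\left(-6 \right)} + 2325\right) + U{\left(-26,o{\left(3,3 \right)} \right)} = \left(\left(-220 + \left(-6\right)^{2} - -72\right) + 2325\right) - -6 = \left(\left(-220 + 36 + 72\right) + 2325\right) + 6 = \left(-112 + 2325\right) + 6 = 2213 + 6 = 2219$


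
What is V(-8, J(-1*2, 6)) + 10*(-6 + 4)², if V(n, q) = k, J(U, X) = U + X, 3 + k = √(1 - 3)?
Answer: 37 + I*√2 ≈ 37.0 + 1.4142*I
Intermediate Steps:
k = -3 + I*√2 (k = -3 + √(1 - 3) = -3 + √(-2) = -3 + I*√2 ≈ -3.0 + 1.4142*I)
V(n, q) = -3 + I*√2
V(-8, J(-1*2, 6)) + 10*(-6 + 4)² = (-3 + I*√2) + 10*(-6 + 4)² = (-3 + I*√2) + 10*(-2)² = (-3 + I*√2) + 10*4 = (-3 + I*√2) + 40 = 37 + I*√2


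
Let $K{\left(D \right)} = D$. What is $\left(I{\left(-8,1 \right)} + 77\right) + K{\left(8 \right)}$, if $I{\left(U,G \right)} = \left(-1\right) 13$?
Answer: $72$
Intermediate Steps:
$I{\left(U,G \right)} = -13$
$\left(I{\left(-8,1 \right)} + 77\right) + K{\left(8 \right)} = \left(-13 + 77\right) + 8 = 64 + 8 = 72$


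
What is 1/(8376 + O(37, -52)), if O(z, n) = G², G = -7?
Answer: 1/8425 ≈ 0.00011869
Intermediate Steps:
O(z, n) = 49 (O(z, n) = (-7)² = 49)
1/(8376 + O(37, -52)) = 1/(8376 + 49) = 1/8425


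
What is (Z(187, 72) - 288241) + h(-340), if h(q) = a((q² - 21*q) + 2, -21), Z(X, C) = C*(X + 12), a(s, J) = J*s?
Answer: -2851495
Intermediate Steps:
Z(X, C) = C*(12 + X)
h(q) = -42 - 21*q² + 441*q (h(q) = -21*((q² - 21*q) + 2) = -21*(2 + q² - 21*q) = -42 - 21*q² + 441*q)
(Z(187, 72) - 288241) + h(-340) = (72*(12 + 187) - 288241) + (-42 - 21*(-340)² + 441*(-340)) = (72*199 - 288241) + (-42 - 21*115600 - 149940) = (14328 - 288241) + (-42 - 2427600 - 149940) = -273913 - 2577582 = -2851495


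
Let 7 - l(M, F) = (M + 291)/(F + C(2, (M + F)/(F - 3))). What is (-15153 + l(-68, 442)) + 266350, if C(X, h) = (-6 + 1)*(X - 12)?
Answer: 123592145/492 ≈ 2.5120e+5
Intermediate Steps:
C(X, h) = 60 - 5*X (C(X, h) = -5*(-12 + X) = 60 - 5*X)
l(M, F) = 7 - (291 + M)/(50 + F) (l(M, F) = 7 - (M + 291)/(F + (60 - 5*2)) = 7 - (291 + M)/(F + (60 - 10)) = 7 - (291 + M)/(F + 50) = 7 - (291 + M)/(50 + F))
(-15153 + l(-68, 442)) + 266350 = (-15153 + (59 - 1*(-68) + 7*442)/(50 + 442)) + 266350 = (-15153 + (59 + 68 + 3094)/492) + 266350 = (-15153 + (1/492)*3221) + 266350 = (-15153 + 3221/492) + 266350 = -7452055/492 + 266350 = 123592145/492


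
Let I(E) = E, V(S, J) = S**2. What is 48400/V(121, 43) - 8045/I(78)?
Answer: -942245/9438 ≈ -99.835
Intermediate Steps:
48400/V(121, 43) - 8045/I(78) = 48400/(121**2) - 8045/78 = 48400/14641 - 8045*1/78 = 48400*(1/14641) - 8045/78 = 400/121 - 8045/78 = -942245/9438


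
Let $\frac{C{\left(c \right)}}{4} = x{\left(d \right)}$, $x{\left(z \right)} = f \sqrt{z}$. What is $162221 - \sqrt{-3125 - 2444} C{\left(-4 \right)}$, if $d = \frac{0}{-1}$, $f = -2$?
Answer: $162221$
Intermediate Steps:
$d = 0$ ($d = 0 \left(-1\right) = 0$)
$x{\left(z \right)} = - 2 \sqrt{z}$
$C{\left(c \right)} = 0$ ($C{\left(c \right)} = 4 \left(- 2 \sqrt{0}\right) = 4 \left(\left(-2\right) 0\right) = 4 \cdot 0 = 0$)
$162221 - \sqrt{-3125 - 2444} C{\left(-4 \right)} = 162221 - \sqrt{-3125 - 2444} \cdot 0 = 162221 - \sqrt{-5569} \cdot 0 = 162221 - i \sqrt{5569} \cdot 0 = 162221 - 0 = 162221 + 0 = 162221$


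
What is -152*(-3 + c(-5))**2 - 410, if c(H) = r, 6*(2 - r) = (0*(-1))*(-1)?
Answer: -562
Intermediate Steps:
r = 2 (r = 2 - 0*(-1)*(-1)/6 = 2 - 0*(-1) = 2 - 1/6*0 = 2 + 0 = 2)
c(H) = 2
-152*(-3 + c(-5))**2 - 410 = -152*(-3 + 2)**2 - 410 = -152*(-1)**2 - 410 = -152*1 - 410 = -152 - 410 = -562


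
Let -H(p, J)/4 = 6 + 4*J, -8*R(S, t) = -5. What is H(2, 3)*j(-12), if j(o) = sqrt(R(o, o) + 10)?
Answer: -18*sqrt(170) ≈ -234.69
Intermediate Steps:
R(S, t) = 5/8 (R(S, t) = -1/8*(-5) = 5/8)
H(p, J) = -24 - 16*J (H(p, J) = -4*(6 + 4*J) = -24 - 16*J)
j(o) = sqrt(170)/4 (j(o) = sqrt(5/8 + 10) = sqrt(85/8) = sqrt(170)/4)
H(2, 3)*j(-12) = (-24 - 16*3)*(sqrt(170)/4) = (-24 - 48)*(sqrt(170)/4) = -18*sqrt(170)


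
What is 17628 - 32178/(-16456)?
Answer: 145059273/8228 ≈ 17630.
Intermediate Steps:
17628 - 32178/(-16456) = 17628 - 32178*(-1/16456) = 17628 + 16089/8228 = 145059273/8228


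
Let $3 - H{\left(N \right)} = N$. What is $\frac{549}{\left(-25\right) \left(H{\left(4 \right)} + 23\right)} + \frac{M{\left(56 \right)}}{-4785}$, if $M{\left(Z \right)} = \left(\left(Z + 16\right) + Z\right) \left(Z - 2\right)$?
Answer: $- \frac{38961}{15950} \approx -2.4427$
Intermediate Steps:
$H{\left(N \right)} = 3 - N$
$M{\left(Z \right)} = \left(-2 + Z\right) \left(16 + 2 Z\right)$ ($M{\left(Z \right)} = \left(\left(16 + Z\right) + Z\right) \left(-2 + Z\right) = \left(16 + 2 Z\right) \left(-2 + Z\right) = \left(-2 + Z\right) \left(16 + 2 Z\right)$)
$\frac{549}{\left(-25\right) \left(H{\left(4 \right)} + 23\right)} + \frac{M{\left(56 \right)}}{-4785} = \frac{549}{\left(-25\right) \left(\left(3 - 4\right) + 23\right)} + \frac{-32 + 2 \cdot 56^{2} + 12 \cdot 56}{-4785} = \frac{549}{\left(-25\right) \left(\left(3 - 4\right) + 23\right)} + \left(-32 + 2 \cdot 3136 + 672\right) \left(- \frac{1}{4785}\right) = \frac{549}{\left(-25\right) \left(-1 + 23\right)} + \left(-32 + 6272 + 672\right) \left(- \frac{1}{4785}\right) = \frac{549}{\left(-25\right) 22} + 6912 \left(- \frac{1}{4785}\right) = \frac{549}{-550} - \frac{2304}{1595} = 549 \left(- \frac{1}{550}\right) - \frac{2304}{1595} = - \frac{549}{550} - \frac{2304}{1595} = - \frac{38961}{15950}$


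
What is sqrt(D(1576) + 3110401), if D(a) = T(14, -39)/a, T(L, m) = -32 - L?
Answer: 33*sqrt(443384945)/394 ≈ 1763.6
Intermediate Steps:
D(a) = -46/a (D(a) = (-32 - 1*14)/a = (-32 - 14)/a = -46/a)
sqrt(D(1576) + 3110401) = sqrt(-46/1576 + 3110401) = sqrt(-46*1/1576 + 3110401) = sqrt(-23/788 + 3110401) = sqrt(2450995965/788) = 33*sqrt(443384945)/394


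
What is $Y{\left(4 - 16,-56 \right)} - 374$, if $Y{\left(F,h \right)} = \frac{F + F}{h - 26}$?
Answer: $- \frac{15322}{41} \approx -373.71$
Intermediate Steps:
$Y{\left(F,h \right)} = \frac{2 F}{-26 + h}$
$Y{\left(4 - 16,-56 \right)} - 374 = \frac{2 \left(4 - 16\right)}{-26 - 56} - 374 = \frac{2 \left(4 - 16\right)}{-82} - 374 = 2 \left(-12\right) \left(- \frac{1}{82}\right) - 374 = \frac{12}{41} - 374 = - \frac{15322}{41}$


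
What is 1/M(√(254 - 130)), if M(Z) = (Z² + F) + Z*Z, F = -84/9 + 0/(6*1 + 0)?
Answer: 3/716 ≈ 0.0041899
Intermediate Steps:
F = -28/3 (F = -84*⅑ + 0/(6 + 0) = -28/3 + 0/6 = -28/3 + 0*(⅙) = -28/3 + 0 = -28/3 ≈ -9.3333)
M(Z) = -28/3 + 2*Z² (M(Z) = (Z² - 28/3) + Z*Z = (-28/3 + Z²) + Z² = -28/3 + 2*Z²)
1/M(√(254 - 130)) = 1/(-28/3 + 2*(√(254 - 130))²) = 1/(-28/3 + 2*(√124)²) = 1/(-28/3 + 2*(2*√31)²) = 1/(-28/3 + 2*124) = 1/(-28/3 + 248) = 1/(716/3) = 3/716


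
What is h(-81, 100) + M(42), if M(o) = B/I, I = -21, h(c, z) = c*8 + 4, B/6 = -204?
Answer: -4100/7 ≈ -585.71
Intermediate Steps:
B = -1224 (B = 6*(-204) = -1224)
h(c, z) = 4 + 8*c (h(c, z) = 8*c + 4 = 4 + 8*c)
M(o) = 408/7 (M(o) = -1224/(-21) = -1224*(-1/21) = 408/7)
h(-81, 100) + M(42) = (4 + 8*(-81)) + 408/7 = (4 - 648) + 408/7 = -644 + 408/7 = -4100/7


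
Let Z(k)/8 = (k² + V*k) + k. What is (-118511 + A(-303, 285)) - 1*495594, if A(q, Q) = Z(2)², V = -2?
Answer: -613849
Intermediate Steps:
Z(k) = -8*k + 8*k² (Z(k) = 8*((k² - 2*k) + k) = 8*(k² - k) = -8*k + 8*k²)
A(q, Q) = 256 (A(q, Q) = (8*2*(-1 + 2))² = (8*2*1)² = 16² = 256)
(-118511 + A(-303, 285)) - 1*495594 = (-118511 + 256) - 1*495594 = -118255 - 495594 = -613849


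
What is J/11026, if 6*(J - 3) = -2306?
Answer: -572/16539 ≈ -0.034585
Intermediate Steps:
J = -1144/3 (J = 3 + (1/6)*(-2306) = 3 - 1153/3 = -1144/3 ≈ -381.33)
J/11026 = -1144/3/11026 = -1144/3*1/11026 = -572/16539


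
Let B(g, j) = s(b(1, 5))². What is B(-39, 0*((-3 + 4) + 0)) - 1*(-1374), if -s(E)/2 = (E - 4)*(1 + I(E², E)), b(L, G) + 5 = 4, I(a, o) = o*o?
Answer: 1774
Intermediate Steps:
I(a, o) = o²
b(L, G) = -1 (b(L, G) = -5 + 4 = -1)
s(E) = -2*(1 + E²)*(-4 + E) (s(E) = -2*(E - 4)*(1 + E²) = -2*(-4 + E)*(1 + E²) = -2*(1 + E²)*(-4 + E))
B(g, j) = 400 (B(g, j) = (8 - 2*(-1) - 2*(-1)³ + 8*(-1)²)² = (8 + 2 - 2*(-1) + 8*1)² = (8 + 2 + 2 + 8)² = 20² = 400)
B(-39, 0*((-3 + 4) + 0)) - 1*(-1374) = 400 - 1*(-1374) = 400 + 1374 = 1774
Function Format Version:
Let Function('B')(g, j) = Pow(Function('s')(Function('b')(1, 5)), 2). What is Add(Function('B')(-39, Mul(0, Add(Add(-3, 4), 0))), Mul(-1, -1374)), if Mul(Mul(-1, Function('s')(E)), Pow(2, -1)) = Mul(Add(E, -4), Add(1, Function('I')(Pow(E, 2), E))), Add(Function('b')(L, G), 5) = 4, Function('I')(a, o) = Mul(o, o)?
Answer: 1774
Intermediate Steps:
Function('I')(a, o) = Pow(o, 2)
Function('b')(L, G) = -1 (Function('b')(L, G) = Add(-5, 4) = -1)
Function('s')(E) = Mul(-2, Add(1, Pow(E, 2)), Add(-4, E)) (Function('s')(E) = Mul(-2, Mul(Add(E, -4), Add(1, Pow(E, 2)))) = Mul(-2, Mul(Add(-4, E), Add(1, Pow(E, 2)))) = Mul(-2, Mul(Add(1, Pow(E, 2)), Add(-4, E))) = Mul(-2, Add(1, Pow(E, 2)), Add(-4, E)))
Function('B')(g, j) = 400 (Function('B')(g, j) = Pow(Add(8, Mul(-2, -1), Mul(-2, Pow(-1, 3)), Mul(8, Pow(-1, 2))), 2) = Pow(Add(8, 2, Mul(-2, -1), Mul(8, 1)), 2) = Pow(Add(8, 2, 2, 8), 2) = Pow(20, 2) = 400)
Add(Function('B')(-39, Mul(0, Add(Add(-3, 4), 0))), Mul(-1, -1374)) = Add(400, Mul(-1, -1374)) = Add(400, 1374) = 1774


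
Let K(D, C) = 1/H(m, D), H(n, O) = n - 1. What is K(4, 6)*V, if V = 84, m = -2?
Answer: -28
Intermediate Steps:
H(n, O) = -1 + n
K(D, C) = -⅓ (K(D, C) = 1/(-1 - 2) = 1/(-3) = -⅓)
K(4, 6)*V = -⅓*84 = -28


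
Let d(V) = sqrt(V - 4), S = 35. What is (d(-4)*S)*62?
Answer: 4340*I*sqrt(2) ≈ 6137.7*I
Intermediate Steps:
d(V) = sqrt(-4 + V)
(d(-4)*S)*62 = (sqrt(-4 - 4)*35)*62 = (sqrt(-8)*35)*62 = ((2*I*sqrt(2))*35)*62 = (70*I*sqrt(2))*62 = 4340*I*sqrt(2)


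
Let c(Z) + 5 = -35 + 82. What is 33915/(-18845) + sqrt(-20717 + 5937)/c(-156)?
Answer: -6783/3769 + I*sqrt(3695)/21 ≈ -1.7997 + 2.8946*I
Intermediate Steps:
c(Z) = 42 (c(Z) = -5 + (-35 + 82) = -5 + 47 = 42)
33915/(-18845) + sqrt(-20717 + 5937)/c(-156) = 33915/(-18845) + sqrt(-20717 + 5937)/42 = 33915*(-1/18845) + sqrt(-14780)*(1/42) = -6783/3769 + (2*I*sqrt(3695))*(1/42) = -6783/3769 + I*sqrt(3695)/21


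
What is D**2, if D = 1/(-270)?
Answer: 1/72900 ≈ 1.3717e-5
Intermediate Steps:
D = -1/270 ≈ -0.0037037
D**2 = (-1/270)**2 = 1/72900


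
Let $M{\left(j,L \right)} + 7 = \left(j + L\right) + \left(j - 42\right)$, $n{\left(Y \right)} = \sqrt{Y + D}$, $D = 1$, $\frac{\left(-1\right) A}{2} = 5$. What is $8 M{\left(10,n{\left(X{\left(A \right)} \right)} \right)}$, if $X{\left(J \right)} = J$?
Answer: $-232 + 24 i \approx -232.0 + 24.0 i$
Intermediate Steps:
$A = -10$ ($A = \left(-2\right) 5 = -10$)
$n{\left(Y \right)} = \sqrt{1 + Y}$ ($n{\left(Y \right)} = \sqrt{Y + 1} = \sqrt{1 + Y}$)
$M{\left(j,L \right)} = -49 + L + 2 j$ ($M{\left(j,L \right)} = -7 + \left(\left(j + L\right) + \left(j - 42\right)\right) = -7 + \left(\left(L + j\right) + \left(-42 + j\right)\right) = -7 + \left(-42 + L + 2 j\right) = -49 + L + 2 j$)
$8 M{\left(10,n{\left(X{\left(A \right)} \right)} \right)} = 8 \left(-49 + \sqrt{1 - 10} + 2 \cdot 10\right) = 8 \left(-49 + \sqrt{-9} + 20\right) = 8 \left(-49 + 3 i + 20\right) = 8 \left(-29 + 3 i\right) = -232 + 24 i$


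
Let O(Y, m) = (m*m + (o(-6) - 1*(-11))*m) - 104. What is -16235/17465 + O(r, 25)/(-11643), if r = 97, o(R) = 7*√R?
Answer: -40585249/40668999 - 175*I*√6/11643 ≈ -0.99794 - 0.036817*I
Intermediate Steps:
O(Y, m) = -104 + m² + m*(11 + 7*I*√6) (O(Y, m) = (m*m + (7*√(-6) - 1*(-11))*m) - 104 = (m² + (7*(I*√6) + 11)*m) - 104 = (m² + (7*I*√6 + 11)*m) - 104 = (m² + (11 + 7*I*√6)*m) - 104 = (m² + m*(11 + 7*I*√6)) - 104 = -104 + m² + m*(11 + 7*I*√6))
-16235/17465 + O(r, 25)/(-11643) = -16235/17465 + (-104 + 25² + 11*25 + 7*I*25*√6)/(-11643) = -16235*1/17465 + (-104 + 625 + 275 + 175*I*√6)*(-1/11643) = -3247/3493 + (796 + 175*I*√6)*(-1/11643) = -3247/3493 + (-796/11643 - 175*I*√6/11643) = -40585249/40668999 - 175*I*√6/11643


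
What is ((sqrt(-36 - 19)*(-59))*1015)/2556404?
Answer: -59885*I*sqrt(55)/2556404 ≈ -0.17373*I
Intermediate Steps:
((sqrt(-36 - 19)*(-59))*1015)/2556404 = ((sqrt(-55)*(-59))*1015)*(1/2556404) = (((I*sqrt(55))*(-59))*1015)*(1/2556404) = (-59*I*sqrt(55)*1015)*(1/2556404) = -59885*I*sqrt(55)*(1/2556404) = -59885*I*sqrt(55)/2556404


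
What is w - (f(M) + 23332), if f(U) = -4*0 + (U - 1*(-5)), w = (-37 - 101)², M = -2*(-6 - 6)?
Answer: -4317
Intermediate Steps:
M = 24 (M = -2*(-12) = 24)
w = 19044 (w = (-138)² = 19044)
f(U) = 5 + U (f(U) = 0 + (U + 5) = 0 + (5 + U) = 5 + U)
w - (f(M) + 23332) = 19044 - ((5 + 24) + 23332) = 19044 - (29 + 23332) = 19044 - 1*23361 = 19044 - 23361 = -4317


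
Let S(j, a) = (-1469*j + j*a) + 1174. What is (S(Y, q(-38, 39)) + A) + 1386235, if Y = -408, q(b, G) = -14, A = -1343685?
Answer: 648788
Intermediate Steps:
S(j, a) = 1174 - 1469*j + a*j (S(j, a) = (-1469*j + a*j) + 1174 = 1174 - 1469*j + a*j)
(S(Y, q(-38, 39)) + A) + 1386235 = ((1174 - 1469*(-408) - 14*(-408)) - 1343685) + 1386235 = ((1174 + 599352 + 5712) - 1343685) + 1386235 = (606238 - 1343685) + 1386235 = -737447 + 1386235 = 648788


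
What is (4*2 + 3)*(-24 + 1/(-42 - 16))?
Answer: -15323/58 ≈ -264.19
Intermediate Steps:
(4*2 + 3)*(-24 + 1/(-42 - 16)) = (8 + 3)*(-24 + 1/(-58)) = 11*(-24 - 1/58) = 11*(-1393/58) = -15323/58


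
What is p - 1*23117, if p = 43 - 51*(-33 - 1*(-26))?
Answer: -22717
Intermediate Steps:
p = 400 (p = 43 - 51*(-33 + 26) = 43 - 51*(-7) = 43 + 357 = 400)
p - 1*23117 = 400 - 1*23117 = 400 - 23117 = -22717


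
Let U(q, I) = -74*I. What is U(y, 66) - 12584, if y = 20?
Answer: -17468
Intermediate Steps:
U(y, 66) - 12584 = -74*66 - 12584 = -4884 - 12584 = -17468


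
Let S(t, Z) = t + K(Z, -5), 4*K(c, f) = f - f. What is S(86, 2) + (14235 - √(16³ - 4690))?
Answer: 14321 - 3*I*√66 ≈ 14321.0 - 24.372*I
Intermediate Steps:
K(c, f) = 0 (K(c, f) = (f - f)/4 = (¼)*0 = 0)
S(t, Z) = t (S(t, Z) = t + 0 = t)
S(86, 2) + (14235 - √(16³ - 4690)) = 86 + (14235 - √(16³ - 4690)) = 86 + (14235 - √(4096 - 4690)) = 86 + (14235 - √(-594)) = 86 + (14235 - 3*I*√66) = 14321 - 3*I*√66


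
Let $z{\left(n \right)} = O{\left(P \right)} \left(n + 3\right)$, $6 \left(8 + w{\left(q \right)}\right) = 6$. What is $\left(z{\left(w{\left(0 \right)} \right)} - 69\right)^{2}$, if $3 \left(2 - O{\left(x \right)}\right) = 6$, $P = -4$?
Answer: $4761$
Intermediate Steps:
$w{\left(q \right)} = -7$ ($w{\left(q \right)} = -8 + \frac{1}{6} \cdot 6 = -8 + 1 = -7$)
$O{\left(x \right)} = 0$ ($O{\left(x \right)} = 2 - 2 = 0$)
$z{\left(n \right)} = 0$ ($z{\left(n \right)} = 0 \left(n + 3\right) = 0 \left(3 + n\right) = 0$)
$\left(z{\left(w{\left(0 \right)} \right)} - 69\right)^{2} = \left(0 - 69\right)^{2} = \left(-69\right)^{2} = 4761$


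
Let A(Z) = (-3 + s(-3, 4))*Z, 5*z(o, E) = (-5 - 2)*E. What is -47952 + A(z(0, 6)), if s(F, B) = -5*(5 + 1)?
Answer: -238374/5 ≈ -47675.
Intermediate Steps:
s(F, B) = -30 (s(F, B) = -5*6 = -30)
z(o, E) = -7*E/5 (z(o, E) = ((-5 - 2)*E)/5 = (-7*E)/5 = -7*E/5)
A(Z) = -33*Z (A(Z) = (-3 - 30)*Z = -33*Z)
-47952 + A(z(0, 6)) = -47952 - (-231)*6/5 = -47952 - 33*(-42/5) = -47952 + 1386/5 = -238374/5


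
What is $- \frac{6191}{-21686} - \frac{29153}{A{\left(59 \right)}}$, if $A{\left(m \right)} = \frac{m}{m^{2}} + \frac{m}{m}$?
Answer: $- \frac{18650067031}{650580} \approx -28667.0$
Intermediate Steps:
$A{\left(m \right)} = 1 + \frac{1}{m}$ ($A{\left(m \right)} = \frac{m}{m^{2}} + 1 = \frac{1}{m} + 1 = 1 + \frac{1}{m}$)
$- \frac{6191}{-21686} - \frac{29153}{A{\left(59 \right)}} = - \frac{6191}{-21686} - \frac{29153}{\frac{1}{59} \left(1 + 59\right)} = \left(-6191\right) \left(- \frac{1}{21686}\right) - \frac{29153}{\frac{1}{59} \cdot 60} = \frac{6191}{21686} - \frac{29153}{\frac{60}{59}} = \frac{6191}{21686} - \frac{1720027}{60} = - \frac{18650067031}{650580}$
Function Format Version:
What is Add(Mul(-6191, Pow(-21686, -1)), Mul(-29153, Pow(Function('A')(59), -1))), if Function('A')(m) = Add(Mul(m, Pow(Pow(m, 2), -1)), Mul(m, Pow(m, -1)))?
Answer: Rational(-18650067031, 650580) ≈ -28667.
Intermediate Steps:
Function('A')(m) = Add(1, Pow(m, -1)) (Function('A')(m) = Add(Mul(m, Pow(m, -2)), 1) = Add(Pow(m, -1), 1) = Add(1, Pow(m, -1)))
Add(Mul(-6191, Pow(-21686, -1)), Mul(-29153, Pow(Function('A')(59), -1))) = Add(Mul(-6191, Pow(-21686, -1)), Mul(-29153, Pow(Mul(Pow(59, -1), Add(1, 59)), -1))) = Add(Mul(-6191, Rational(-1, 21686)), Mul(-29153, Pow(Mul(Rational(1, 59), 60), -1))) = Add(Rational(6191, 21686), Mul(-29153, Pow(Rational(60, 59), -1))) = Add(Rational(6191, 21686), Mul(-29153, Rational(59, 60))) = Add(Rational(6191, 21686), Rational(-1720027, 60)) = Rational(-18650067031, 650580)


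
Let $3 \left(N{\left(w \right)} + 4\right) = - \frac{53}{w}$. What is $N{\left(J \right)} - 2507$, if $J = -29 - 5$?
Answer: $- \frac{256069}{102} \approx -2510.5$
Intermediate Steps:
$J = -34$ ($J = -29 - 5 = -34$)
$N{\left(w \right)} = -4 - \frac{53}{3 w}$ ($N{\left(w \right)} = -4 + \frac{\left(-53\right) \frac{1}{w}}{3} = -4 - \frac{53}{3 w}$)
$N{\left(J \right)} - 2507 = \left(-4 - \frac{53}{3 \left(-34\right)}\right) - 2507 = \left(-4 - - \frac{53}{102}\right) - 2507 = \left(-4 + \frac{53}{102}\right) - 2507 = - \frac{355}{102} - 2507 = - \frac{256069}{102}$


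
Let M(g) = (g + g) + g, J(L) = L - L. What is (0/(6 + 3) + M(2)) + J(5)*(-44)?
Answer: 6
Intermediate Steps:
J(L) = 0
M(g) = 3*g (M(g) = 2*g + g = 3*g)
(0/(6 + 3) + M(2)) + J(5)*(-44) = (0/(6 + 3) + 3*2) + 0*(-44) = (0/9 + 6) + 0 = (0*(⅑) + 6) + 0 = (0 + 6) + 0 = 6 + 0 = 6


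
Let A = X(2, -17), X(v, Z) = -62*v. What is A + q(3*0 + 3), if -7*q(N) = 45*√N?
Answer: -124 - 45*√3/7 ≈ -135.13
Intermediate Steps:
q(N) = -45*√N/7
A = -124 (A = -62*2 = -124)
A + q(3*0 + 3) = -124 - 45*√(3*0 + 3)/7 = -124 - 45*√(0 + 3)/7 = -124 - 45*√3/7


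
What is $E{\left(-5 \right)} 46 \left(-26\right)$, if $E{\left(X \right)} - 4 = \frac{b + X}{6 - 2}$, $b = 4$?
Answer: $-4485$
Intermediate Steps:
$E{\left(X \right)} = 5 + \frac{X}{4}$ ($E{\left(X \right)} = 4 + \frac{4 + X}{6 - 2} = 4 + \frac{4 + X}{4} = 4 + \left(4 + X\right) \frac{1}{4} = 4 + \left(1 + \frac{X}{4}\right) = 5 + \frac{X}{4}$)
$E{\left(-5 \right)} 46 \left(-26\right) = \left(5 + \frac{1}{4} \left(-5\right)\right) 46 \left(-26\right) = \left(5 - \frac{5}{4}\right) 46 \left(-26\right) = \frac{15}{4} \cdot 46 \left(-26\right) = \frac{345}{2} \left(-26\right) = -4485$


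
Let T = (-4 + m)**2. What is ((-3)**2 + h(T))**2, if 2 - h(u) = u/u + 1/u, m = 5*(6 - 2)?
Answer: 6548481/65536 ≈ 99.922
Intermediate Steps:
m = 20 (m = 5*4 = 20)
T = 256 (T = (-4 + 20)**2 = 16**2 = 256)
h(u) = 1 - 1/u (h(u) = 2 - (u/u + 1/u) = 2 - (1 + 1/u) = 2 + (-1 - 1/u) = 1 - 1/u)
((-3)**2 + h(T))**2 = ((-3)**2 + (-1 + 256)/256)**2 = (9 + (1/256)*255)**2 = (9 + 255/256)**2 = (2559/256)**2 = 6548481/65536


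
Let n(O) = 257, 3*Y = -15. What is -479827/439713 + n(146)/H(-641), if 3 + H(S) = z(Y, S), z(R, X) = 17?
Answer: 106288663/6155982 ≈ 17.266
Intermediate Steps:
Y = -5 (Y = (1/3)*(-15) = -5)
H(S) = 14 (H(S) = -3 + 17 = 14)
-479827/439713 + n(146)/H(-641) = -479827/439713 + 257/14 = 106288663/6155982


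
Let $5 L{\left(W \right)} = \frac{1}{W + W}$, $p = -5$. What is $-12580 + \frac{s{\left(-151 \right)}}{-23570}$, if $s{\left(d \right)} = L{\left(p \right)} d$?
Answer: $- \frac{14825530151}{1178500} \approx -12580.0$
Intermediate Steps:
$L{\left(W \right)} = \frac{1}{10 W}$ ($L{\left(W \right)} = \frac{1}{5 \left(W + W\right)} = \frac{1}{5 \cdot 2 W} = \frac{\frac{1}{2} \frac{1}{W}}{5} = \frac{1}{10 W}$)
$s{\left(d \right)} = - \frac{d}{50}$ ($s{\left(d \right)} = \frac{1}{10 \left(-5\right)} d = \frac{1}{10} \left(- \frac{1}{5}\right) d = - \frac{d}{50}$)
$-12580 + \frac{s{\left(-151 \right)}}{-23570} = -12580 + \frac{\left(- \frac{1}{50}\right) \left(-151\right)}{-23570} = -12580 + \frac{151}{50} \left(- \frac{1}{23570}\right) = -12580 - \frac{151}{1178500} = - \frac{14825530151}{1178500}$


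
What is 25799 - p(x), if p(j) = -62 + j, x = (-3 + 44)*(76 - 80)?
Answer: 26025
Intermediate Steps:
x = -164 (x = 41*(-4) = -164)
25799 - p(x) = 25799 - (-62 - 164) = 25799 - 1*(-226) = 25799 + 226 = 26025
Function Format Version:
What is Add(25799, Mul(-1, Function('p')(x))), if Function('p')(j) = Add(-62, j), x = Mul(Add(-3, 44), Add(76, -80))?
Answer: 26025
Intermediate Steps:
x = -164 (x = Mul(41, -4) = -164)
Add(25799, Mul(-1, Function('p')(x))) = Add(25799, Mul(-1, Add(-62, -164))) = Add(25799, Mul(-1, -226)) = Add(25799, 226) = 26025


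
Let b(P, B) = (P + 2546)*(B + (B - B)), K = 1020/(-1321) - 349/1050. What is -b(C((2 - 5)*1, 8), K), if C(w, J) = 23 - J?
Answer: 3923526269/1387050 ≈ 2828.7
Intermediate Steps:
K = -1532029/1387050 (K = 1020*(-1/1321) - 349*1/1050 = -1020/1321 - 349/1050 = -1532029/1387050 ≈ -1.1045)
b(P, B) = B*(2546 + P) (b(P, B) = (2546 + P)*(B + 0) = (2546 + P)*B = B*(2546 + P))
-b(C((2 - 5)*1, 8), K) = -(-1532029)*(2546 + (23 - 1*8))/1387050 = -(-1532029)*(2546 + (23 - 8))/1387050 = -(-1532029)*(2546 + 15)/1387050 = -(-1532029)*2561/1387050 = -1*(-3923526269/1387050) = 3923526269/1387050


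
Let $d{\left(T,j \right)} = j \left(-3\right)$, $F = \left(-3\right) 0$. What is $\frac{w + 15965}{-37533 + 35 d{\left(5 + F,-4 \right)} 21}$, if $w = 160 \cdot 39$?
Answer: $- \frac{22205}{28713} \approx -0.77334$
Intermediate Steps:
$F = 0$
$d{\left(T,j \right)} = - 3 j$
$w = 6240$
$\frac{w + 15965}{-37533 + 35 d{\left(5 + F,-4 \right)} 21} = \frac{6240 + 15965}{-37533 + 35 \left(\left(-3\right) \left(-4\right)\right) 21} = \frac{22205}{-37533 + 35 \cdot 12 \cdot 21} = \frac{22205}{-37533 + 420 \cdot 21} = \frac{22205}{-37533 + 8820} = \frac{22205}{-28713} = 22205 \left(- \frac{1}{28713}\right) = - \frac{22205}{28713}$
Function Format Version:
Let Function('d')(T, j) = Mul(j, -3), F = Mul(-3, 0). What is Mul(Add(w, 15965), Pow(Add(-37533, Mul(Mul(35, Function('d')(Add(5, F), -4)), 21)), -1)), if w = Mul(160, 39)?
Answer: Rational(-22205, 28713) ≈ -0.77334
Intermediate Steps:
F = 0
Function('d')(T, j) = Mul(-3, j)
w = 6240
Mul(Add(w, 15965), Pow(Add(-37533, Mul(Mul(35, Function('d')(Add(5, F), -4)), 21)), -1)) = Mul(Add(6240, 15965), Pow(Add(-37533, Mul(Mul(35, Mul(-3, -4)), 21)), -1)) = Mul(22205, Pow(Add(-37533, Mul(Mul(35, 12), 21)), -1)) = Mul(22205, Pow(Add(-37533, Mul(420, 21)), -1)) = Mul(22205, Pow(Add(-37533, 8820), -1)) = Mul(22205, Pow(-28713, -1)) = Mul(22205, Rational(-1, 28713)) = Rational(-22205, 28713)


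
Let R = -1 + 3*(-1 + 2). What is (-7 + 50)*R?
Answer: 86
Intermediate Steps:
R = 2 (R = -1 + 3*1 = -1 + 3 = 2)
(-7 + 50)*R = (-7 + 50)*2 = 43*2 = 86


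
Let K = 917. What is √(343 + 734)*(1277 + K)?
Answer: 2194*√1077 ≈ 72002.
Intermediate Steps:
√(343 + 734)*(1277 + K) = √(343 + 734)*(1277 + 917) = √1077*2194 = 2194*√1077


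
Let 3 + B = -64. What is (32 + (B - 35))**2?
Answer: 4900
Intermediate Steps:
B = -67 (B = -3 - 64 = -67)
(32 + (B - 35))**2 = (32 + (-67 - 35))**2 = (32 - 102)**2 = (-70)**2 = 4900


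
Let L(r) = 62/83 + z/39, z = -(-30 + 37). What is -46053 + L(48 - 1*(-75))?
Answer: -149071724/3237 ≈ -46052.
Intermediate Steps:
z = -7 (z = -1*7 = -7)
L(r) = 1837/3237 (L(r) = 62/83 - 7/39 = 1837/3237)
-46053 + L(48 - 1*(-75)) = -46053 + 1837/3237 = -149071724/3237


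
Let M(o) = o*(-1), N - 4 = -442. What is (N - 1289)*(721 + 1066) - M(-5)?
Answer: -3086154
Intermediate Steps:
N = -438 (N = 4 - 442 = -438)
M(o) = -o
(N - 1289)*(721 + 1066) - M(-5) = (-438 - 1289)*(721 + 1066) - (-1)*(-5) = -1727*1787 - 1*5 = -3086149 - 5 = -3086154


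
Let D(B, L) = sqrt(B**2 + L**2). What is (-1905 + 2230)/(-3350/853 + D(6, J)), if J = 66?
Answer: 464351875/1592218114 + 709418775*sqrt(122)/1592218114 ≈ 5.2129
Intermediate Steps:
(-1905 + 2230)/(-3350/853 + D(6, J)) = (-1905 + 2230)/(-3350/853 + sqrt(6**2 + 66**2)) = 325/(-3350*1/853 + sqrt(36 + 4356)) = 325/(-3350/853 + sqrt(4392)) = 325/(-3350/853 + 6*sqrt(122))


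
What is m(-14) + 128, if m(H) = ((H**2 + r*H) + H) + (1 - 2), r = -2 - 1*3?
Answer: 379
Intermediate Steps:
r = -5 (r = -2 - 3 = -5)
m(H) = -1 + H**2 - 4*H (m(H) = ((H**2 - 5*H) + H) + (1 - 2) = (H**2 - 4*H) - 1 = -1 + H**2 - 4*H)
m(-14) + 128 = (-1 + (-14)**2 - 4*(-14)) + 128 = (-1 + 196 + 56) + 128 = 251 + 128 = 379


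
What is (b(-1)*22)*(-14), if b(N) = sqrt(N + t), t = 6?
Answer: -308*sqrt(5) ≈ -688.71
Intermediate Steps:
b(N) = sqrt(6 + N) (b(N) = sqrt(N + 6) = sqrt(6 + N))
(b(-1)*22)*(-14) = (sqrt(6 - 1)*22)*(-14) = (sqrt(5)*22)*(-14) = (22*sqrt(5))*(-14) = -308*sqrt(5)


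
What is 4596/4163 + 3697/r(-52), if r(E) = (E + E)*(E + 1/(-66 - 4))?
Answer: 1408841257/788189116 ≈ 1.7874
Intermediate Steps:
r(E) = 2*E*(-1/70 + E) (r(E) = (2*E)*(E + 1/(-70)) = (2*E)*(E - 1/70) = (2*E)*(-1/70 + E) = 2*E*(-1/70 + E))
4596/4163 + 3697/r(-52) = 4596/4163 + 3697/(((1/35)*(-52)*(-1 + 70*(-52)))) = 4596*(1/4163) + 3697/(((1/35)*(-52)*(-1 - 3640))) = 4596/4163 + 3697/(((1/35)*(-52)*(-3641))) = 4596/4163 + 3697/(189332/35) = 4596/4163 + 3697*(35/189332) = 4596/4163 + 129395/189332 = 1408841257/788189116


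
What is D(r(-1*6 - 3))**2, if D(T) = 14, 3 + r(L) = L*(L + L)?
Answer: 196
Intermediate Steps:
r(L) = -3 + 2*L**2 (r(L) = -3 + L*(L + L) = -3 + L*(2*L) = -3 + 2*L**2)
D(r(-1*6 - 3))**2 = 14**2 = 196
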